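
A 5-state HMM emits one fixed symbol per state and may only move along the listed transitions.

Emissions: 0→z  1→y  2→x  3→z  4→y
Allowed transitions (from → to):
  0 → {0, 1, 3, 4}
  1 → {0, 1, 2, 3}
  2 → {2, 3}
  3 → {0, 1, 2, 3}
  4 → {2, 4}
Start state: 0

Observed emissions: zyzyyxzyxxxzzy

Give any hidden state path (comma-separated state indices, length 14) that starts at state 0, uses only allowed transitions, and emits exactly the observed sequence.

0,1,0,4,4,2,3,1,2,2,2,3,0,1

  pos 0: z in {0,3}, choose 0; start
  pos 1: y in {1,4}, choose 1; 0->1 ok
  pos 2: z in {0,3}, choose 0; 1->0 ok
  pos 3: y in {1,4}, choose 4; 0->4 ok
  pos 4: y in {1,4}, choose 4; 4->4 ok
  pos 5: x in {2}, choose 2; 4->2 ok
  pos 6: z in {0,3}, choose 3; 2->3 ok
  pos 7: y in {1,4}, choose 1; 3->1 ok
  pos 8: x in {2}, choose 2; 1->2 ok
  pos 9: x in {2}, choose 2; 2->2 ok
  pos 10: x in {2}, choose 2; 2->2 ok
  pos 11: z in {0,3}, choose 3; 2->3 ok
  pos 12: z in {0,3}, choose 0; 3->0 ok
  pos 13: y in {1,4}, choose 1; 0->1 ok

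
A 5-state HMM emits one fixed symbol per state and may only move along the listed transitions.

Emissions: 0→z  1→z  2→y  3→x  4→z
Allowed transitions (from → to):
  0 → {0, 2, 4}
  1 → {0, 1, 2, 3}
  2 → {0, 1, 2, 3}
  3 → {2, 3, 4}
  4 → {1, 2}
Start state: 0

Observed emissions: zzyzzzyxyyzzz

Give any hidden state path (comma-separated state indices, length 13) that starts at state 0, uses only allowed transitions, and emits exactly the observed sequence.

  t0 'z' -> {0,1,4}, take 0 (start)
  t1 'z' -> {0,1,4}, take 0 (0->0 ok)
  t2 'y' -> {2}, take 2 (0->2 ok)
  t3 'z' -> {0,1,4}, take 0 (2->0 ok)
  t4 'z' -> {0,1,4}, take 0 (0->0 ok)
  t5 'z' -> {0,1,4}, take 4 (0->4 ok)
  t6 'y' -> {2}, take 2 (4->2 ok)
  t7 'x' -> {3}, take 3 (2->3 ok)
  t8 'y' -> {2}, take 2 (3->2 ok)
  t9 'y' -> {2}, take 2 (2->2 ok)
  t10 'z' -> {0,1,4}, take 0 (2->0 ok)
  t11 'z' -> {0,1,4}, take 0 (0->0 ok)
  t12 'z' -> {0,1,4}, take 4 (0->4 ok)

0,0,2,0,0,4,2,3,2,2,0,0,4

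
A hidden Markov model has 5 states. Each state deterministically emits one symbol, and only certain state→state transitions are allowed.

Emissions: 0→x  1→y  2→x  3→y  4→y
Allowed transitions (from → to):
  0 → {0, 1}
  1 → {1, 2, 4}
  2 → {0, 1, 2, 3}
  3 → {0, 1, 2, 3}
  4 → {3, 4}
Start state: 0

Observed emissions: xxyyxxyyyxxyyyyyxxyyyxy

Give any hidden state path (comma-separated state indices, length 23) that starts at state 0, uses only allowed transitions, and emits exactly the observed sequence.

0,0,1,1,2,0,1,1,1,2,0,1,4,4,4,3,0,0,1,4,3,2,3

  t0 'x' -> {0,2}, take 0 (start)
  t1 'x' -> {0,2}, take 0 (0->0 ok)
  t2 'y' -> {1,3,4}, take 1 (0->1 ok)
  t3 'y' -> {1,3,4}, take 1 (1->1 ok)
  t4 'x' -> {0,2}, take 2 (1->2 ok)
  t5 'x' -> {0,2}, take 0 (2->0 ok)
  t6 'y' -> {1,3,4}, take 1 (0->1 ok)
  t7 'y' -> {1,3,4}, take 1 (1->1 ok)
  t8 'y' -> {1,3,4}, take 1 (1->1 ok)
  t9 'x' -> {0,2}, take 2 (1->2 ok)
  t10 'x' -> {0,2}, take 0 (2->0 ok)
  t11 'y' -> {1,3,4}, take 1 (0->1 ok)
  t12 'y' -> {1,3,4}, take 4 (1->4 ok)
  t13 'y' -> {1,3,4}, take 4 (4->4 ok)
  t14 'y' -> {1,3,4}, take 4 (4->4 ok)
  t15 'y' -> {1,3,4}, take 3 (4->3 ok)
  t16 'x' -> {0,2}, take 0 (3->0 ok)
  t17 'x' -> {0,2}, take 0 (0->0 ok)
  t18 'y' -> {1,3,4}, take 1 (0->1 ok)
  t19 'y' -> {1,3,4}, take 4 (1->4 ok)
  t20 'y' -> {1,3,4}, take 3 (4->3 ok)
  t21 'x' -> {0,2}, take 2 (3->2 ok)
  t22 'y' -> {1,3,4}, take 3 (2->3 ok)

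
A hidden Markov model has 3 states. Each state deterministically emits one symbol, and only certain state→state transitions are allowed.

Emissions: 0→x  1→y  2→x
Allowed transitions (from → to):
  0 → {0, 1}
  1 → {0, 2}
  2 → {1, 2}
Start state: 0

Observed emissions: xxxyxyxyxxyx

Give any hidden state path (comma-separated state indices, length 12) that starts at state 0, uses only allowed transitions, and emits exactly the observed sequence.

0,0,0,1,2,1,2,1,0,0,1,2

  [0] x  {0,2}  => 0  start
  [1] x  {0,2}  => 0  0->0 ok
  [2] x  {0,2}  => 0  0->0 ok
  [3] y  {1}  => 1  0->1 ok
  [4] x  {0,2}  => 2  1->2 ok
  [5] y  {1}  => 1  2->1 ok
  [6] x  {0,2}  => 2  1->2 ok
  [7] y  {1}  => 1  2->1 ok
  [8] x  {0,2}  => 0  1->0 ok
  [9] x  {0,2}  => 0  0->0 ok
  [10] y  {1}  => 1  0->1 ok
  [11] x  {0,2}  => 2  1->2 ok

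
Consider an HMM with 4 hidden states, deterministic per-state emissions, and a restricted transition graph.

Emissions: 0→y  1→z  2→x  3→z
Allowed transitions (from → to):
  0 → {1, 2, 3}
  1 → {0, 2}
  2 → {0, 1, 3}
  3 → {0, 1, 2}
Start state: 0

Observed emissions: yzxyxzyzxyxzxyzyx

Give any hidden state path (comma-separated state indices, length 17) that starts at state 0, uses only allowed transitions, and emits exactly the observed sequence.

  t0 'y' -> {0}, take 0 (start)
  t1 'z' -> {1,3}, take 1 (0->1 ok)
  t2 'x' -> {2}, take 2 (1->2 ok)
  t3 'y' -> {0}, take 0 (2->0 ok)
  t4 'x' -> {2}, take 2 (0->2 ok)
  t5 'z' -> {1,3}, take 1 (2->1 ok)
  t6 'y' -> {0}, take 0 (1->0 ok)
  t7 'z' -> {1,3}, take 1 (0->1 ok)
  t8 'x' -> {2}, take 2 (1->2 ok)
  t9 'y' -> {0}, take 0 (2->0 ok)
  t10 'x' -> {2}, take 2 (0->2 ok)
  t11 'z' -> {1,3}, take 3 (2->3 ok)
  t12 'x' -> {2}, take 2 (3->2 ok)
  t13 'y' -> {0}, take 0 (2->0 ok)
  t14 'z' -> {1,3}, take 3 (0->3 ok)
  t15 'y' -> {0}, take 0 (3->0 ok)
  t16 'x' -> {2}, take 2 (0->2 ok)

0,1,2,0,2,1,0,1,2,0,2,3,2,0,3,0,2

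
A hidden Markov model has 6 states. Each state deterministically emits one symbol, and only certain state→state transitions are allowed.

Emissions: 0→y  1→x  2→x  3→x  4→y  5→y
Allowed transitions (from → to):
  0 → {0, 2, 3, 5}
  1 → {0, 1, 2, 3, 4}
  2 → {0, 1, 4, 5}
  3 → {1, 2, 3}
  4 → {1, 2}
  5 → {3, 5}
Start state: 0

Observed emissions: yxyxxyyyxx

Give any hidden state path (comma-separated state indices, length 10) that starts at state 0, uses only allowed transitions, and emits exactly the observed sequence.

0,2,5,3,1,0,5,5,3,2

  t0 'y' -> {0,4,5}, take 0 (start)
  t1 'x' -> {1,2,3}, take 2 (0->2 ok)
  t2 'y' -> {0,4,5}, take 5 (2->5 ok)
  t3 'x' -> {1,2,3}, take 3 (5->3 ok)
  t4 'x' -> {1,2,3}, take 1 (3->1 ok)
  t5 'y' -> {0,4,5}, take 0 (1->0 ok)
  t6 'y' -> {0,4,5}, take 5 (0->5 ok)
  t7 'y' -> {0,4,5}, take 5 (5->5 ok)
  t8 'x' -> {1,2,3}, take 3 (5->3 ok)
  t9 'x' -> {1,2,3}, take 2 (3->2 ok)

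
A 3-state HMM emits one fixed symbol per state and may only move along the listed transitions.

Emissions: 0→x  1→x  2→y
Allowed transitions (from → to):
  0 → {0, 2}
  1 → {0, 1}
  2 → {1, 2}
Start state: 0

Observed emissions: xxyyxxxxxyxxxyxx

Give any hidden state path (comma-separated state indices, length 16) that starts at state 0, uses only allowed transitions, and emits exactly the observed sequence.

0,0,2,2,1,1,1,0,0,2,1,0,0,2,1,0

  pos 0: x in {0,1}, choose 0; start
  pos 1: x in {0,1}, choose 0; 0->0 ok
  pos 2: y in {2}, choose 2; 0->2 ok
  pos 3: y in {2}, choose 2; 2->2 ok
  pos 4: x in {0,1}, choose 1; 2->1 ok
  pos 5: x in {0,1}, choose 1; 1->1 ok
  pos 6: x in {0,1}, choose 1; 1->1 ok
  pos 7: x in {0,1}, choose 0; 1->0 ok
  pos 8: x in {0,1}, choose 0; 0->0 ok
  pos 9: y in {2}, choose 2; 0->2 ok
  pos 10: x in {0,1}, choose 1; 2->1 ok
  pos 11: x in {0,1}, choose 0; 1->0 ok
  pos 12: x in {0,1}, choose 0; 0->0 ok
  pos 13: y in {2}, choose 2; 0->2 ok
  pos 14: x in {0,1}, choose 1; 2->1 ok
  pos 15: x in {0,1}, choose 0; 1->0 ok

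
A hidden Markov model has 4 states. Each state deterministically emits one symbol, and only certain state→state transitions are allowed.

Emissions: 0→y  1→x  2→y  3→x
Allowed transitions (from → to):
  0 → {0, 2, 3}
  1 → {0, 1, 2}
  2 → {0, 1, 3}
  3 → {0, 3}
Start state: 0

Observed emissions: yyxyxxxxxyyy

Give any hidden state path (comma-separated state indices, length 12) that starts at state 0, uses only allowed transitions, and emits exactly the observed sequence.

  pos 0: y in {0,2}, choose 0; start
  pos 1: y in {0,2}, choose 2; 0->2 ok
  pos 2: x in {1,3}, choose 3; 2->3 ok
  pos 3: y in {0,2}, choose 0; 3->0 ok
  pos 4: x in {1,3}, choose 3; 0->3 ok
  pos 5: x in {1,3}, choose 3; 3->3 ok
  pos 6: x in {1,3}, choose 3; 3->3 ok
  pos 7: x in {1,3}, choose 3; 3->3 ok
  pos 8: x in {1,3}, choose 3; 3->3 ok
  pos 9: y in {0,2}, choose 0; 3->0 ok
  pos 10: y in {0,2}, choose 0; 0->0 ok
  pos 11: y in {0,2}, choose 0; 0->0 ok

0,2,3,0,3,3,3,3,3,0,0,0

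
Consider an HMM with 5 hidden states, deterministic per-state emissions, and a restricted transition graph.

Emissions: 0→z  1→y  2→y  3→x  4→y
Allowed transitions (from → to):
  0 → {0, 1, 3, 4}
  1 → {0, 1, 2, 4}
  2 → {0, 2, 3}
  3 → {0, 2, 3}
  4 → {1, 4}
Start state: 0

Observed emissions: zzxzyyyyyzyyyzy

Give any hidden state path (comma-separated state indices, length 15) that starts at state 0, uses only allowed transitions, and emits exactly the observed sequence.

0,0,3,0,1,4,4,4,1,0,1,4,1,0,1

  t0 'z' -> {0}, take 0 (start)
  t1 'z' -> {0}, take 0 (0->0 ok)
  t2 'x' -> {3}, take 3 (0->3 ok)
  t3 'z' -> {0}, take 0 (3->0 ok)
  t4 'y' -> {1,2,4}, take 1 (0->1 ok)
  t5 'y' -> {1,2,4}, take 4 (1->4 ok)
  t6 'y' -> {1,2,4}, take 4 (4->4 ok)
  t7 'y' -> {1,2,4}, take 4 (4->4 ok)
  t8 'y' -> {1,2,4}, take 1 (4->1 ok)
  t9 'z' -> {0}, take 0 (1->0 ok)
  t10 'y' -> {1,2,4}, take 1 (0->1 ok)
  t11 'y' -> {1,2,4}, take 4 (1->4 ok)
  t12 'y' -> {1,2,4}, take 1 (4->1 ok)
  t13 'z' -> {0}, take 0 (1->0 ok)
  t14 'y' -> {1,2,4}, take 1 (0->1 ok)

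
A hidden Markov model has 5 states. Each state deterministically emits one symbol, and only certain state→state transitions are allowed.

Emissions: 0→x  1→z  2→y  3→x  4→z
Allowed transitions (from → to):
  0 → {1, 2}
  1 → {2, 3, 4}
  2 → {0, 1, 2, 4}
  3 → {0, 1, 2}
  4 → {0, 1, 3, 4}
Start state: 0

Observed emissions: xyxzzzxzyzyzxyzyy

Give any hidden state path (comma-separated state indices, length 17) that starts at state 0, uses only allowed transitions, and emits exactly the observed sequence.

0,2,0,1,4,4,3,1,2,1,2,4,3,2,1,2,2

  [0] x  {0,3}  => 0  start
  [1] y  {2}  => 2  0->2 ok
  [2] x  {0,3}  => 0  2->0 ok
  [3] z  {1,4}  => 1  0->1 ok
  [4] z  {1,4}  => 4  1->4 ok
  [5] z  {1,4}  => 4  4->4 ok
  [6] x  {0,3}  => 3  4->3 ok
  [7] z  {1,4}  => 1  3->1 ok
  [8] y  {2}  => 2  1->2 ok
  [9] z  {1,4}  => 1  2->1 ok
  [10] y  {2}  => 2  1->2 ok
  [11] z  {1,4}  => 4  2->4 ok
  [12] x  {0,3}  => 3  4->3 ok
  [13] y  {2}  => 2  3->2 ok
  [14] z  {1,4}  => 1  2->1 ok
  [15] y  {2}  => 2  1->2 ok
  [16] y  {2}  => 2  2->2 ok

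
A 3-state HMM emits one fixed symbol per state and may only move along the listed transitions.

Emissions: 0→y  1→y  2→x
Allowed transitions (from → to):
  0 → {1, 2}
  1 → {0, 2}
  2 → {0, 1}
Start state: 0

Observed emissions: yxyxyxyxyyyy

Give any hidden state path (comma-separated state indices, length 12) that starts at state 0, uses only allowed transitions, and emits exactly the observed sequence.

  t0 'y' -> {0,1}, take 0 (start)
  t1 'x' -> {2}, take 2 (0->2 ok)
  t2 'y' -> {0,1}, take 1 (2->1 ok)
  t3 'x' -> {2}, take 2 (1->2 ok)
  t4 'y' -> {0,1}, take 0 (2->0 ok)
  t5 'x' -> {2}, take 2 (0->2 ok)
  t6 'y' -> {0,1}, take 1 (2->1 ok)
  t7 'x' -> {2}, take 2 (1->2 ok)
  t8 'y' -> {0,1}, take 1 (2->1 ok)
  t9 'y' -> {0,1}, take 0 (1->0 ok)
  t10 'y' -> {0,1}, take 1 (0->1 ok)
  t11 'y' -> {0,1}, take 0 (1->0 ok)

0,2,1,2,0,2,1,2,1,0,1,0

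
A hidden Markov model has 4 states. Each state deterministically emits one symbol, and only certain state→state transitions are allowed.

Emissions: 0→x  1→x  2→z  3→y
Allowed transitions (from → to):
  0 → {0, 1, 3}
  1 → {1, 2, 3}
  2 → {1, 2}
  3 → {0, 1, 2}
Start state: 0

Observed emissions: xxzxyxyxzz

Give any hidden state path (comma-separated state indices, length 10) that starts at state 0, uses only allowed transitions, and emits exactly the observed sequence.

0,1,2,1,3,0,3,1,2,2

  0: obs=x cand={0,1} pick 0 [start]
  1: obs=x cand={0,1} pick 1 [0->1 ok]
  2: obs=z cand={2} pick 2 [1->2 ok]
  3: obs=x cand={0,1} pick 1 [2->1 ok]
  4: obs=y cand={3} pick 3 [1->3 ok]
  5: obs=x cand={0,1} pick 0 [3->0 ok]
  6: obs=y cand={3} pick 3 [0->3 ok]
  7: obs=x cand={0,1} pick 1 [3->1 ok]
  8: obs=z cand={2} pick 2 [1->2 ok]
  9: obs=z cand={2} pick 2 [2->2 ok]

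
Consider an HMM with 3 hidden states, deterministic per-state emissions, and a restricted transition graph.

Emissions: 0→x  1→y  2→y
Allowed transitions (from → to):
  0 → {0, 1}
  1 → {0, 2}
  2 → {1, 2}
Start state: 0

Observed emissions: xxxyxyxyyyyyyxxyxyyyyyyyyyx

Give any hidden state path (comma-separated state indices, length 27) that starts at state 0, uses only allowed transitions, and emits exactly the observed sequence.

  0: obs=x cand={0} pick 0 [start]
  1: obs=x cand={0} pick 0 [0->0 ok]
  2: obs=x cand={0} pick 0 [0->0 ok]
  3: obs=y cand={1,2} pick 1 [0->1 ok]
  4: obs=x cand={0} pick 0 [1->0 ok]
  5: obs=y cand={1,2} pick 1 [0->1 ok]
  6: obs=x cand={0} pick 0 [1->0 ok]
  7: obs=y cand={1,2} pick 1 [0->1 ok]
  8: obs=y cand={1,2} pick 2 [1->2 ok]
  9: obs=y cand={1,2} pick 2 [2->2 ok]
  10: obs=y cand={1,2} pick 2 [2->2 ok]
  11: obs=y cand={1,2} pick 2 [2->2 ok]
  12: obs=y cand={1,2} pick 1 [2->1 ok]
  13: obs=x cand={0} pick 0 [1->0 ok]
  14: obs=x cand={0} pick 0 [0->0 ok]
  15: obs=y cand={1,2} pick 1 [0->1 ok]
  16: obs=x cand={0} pick 0 [1->0 ok]
  17: obs=y cand={1,2} pick 1 [0->1 ok]
  18: obs=y cand={1,2} pick 2 [1->2 ok]
  19: obs=y cand={1,2} pick 2 [2->2 ok]
  20: obs=y cand={1,2} pick 2 [2->2 ok]
  21: obs=y cand={1,2} pick 2 [2->2 ok]
  22: obs=y cand={1,2} pick 1 [2->1 ok]
  23: obs=y cand={1,2} pick 2 [1->2 ok]
  24: obs=y cand={1,2} pick 2 [2->2 ok]
  25: obs=y cand={1,2} pick 1 [2->1 ok]
  26: obs=x cand={0} pick 0 [1->0 ok]

0,0,0,1,0,1,0,1,2,2,2,2,1,0,0,1,0,1,2,2,2,2,1,2,2,1,0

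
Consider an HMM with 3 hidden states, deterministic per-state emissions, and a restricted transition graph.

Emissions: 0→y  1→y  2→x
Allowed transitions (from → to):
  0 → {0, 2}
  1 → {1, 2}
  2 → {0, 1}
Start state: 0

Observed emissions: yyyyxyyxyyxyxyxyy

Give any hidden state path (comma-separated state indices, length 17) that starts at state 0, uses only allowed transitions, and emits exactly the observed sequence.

  t0 'y' -> {0,1}, take 0 (start)
  t1 'y' -> {0,1}, take 0 (0->0 ok)
  t2 'y' -> {0,1}, take 0 (0->0 ok)
  t3 'y' -> {0,1}, take 0 (0->0 ok)
  t4 'x' -> {2}, take 2 (0->2 ok)
  t5 'y' -> {0,1}, take 1 (2->1 ok)
  t6 'y' -> {0,1}, take 1 (1->1 ok)
  t7 'x' -> {2}, take 2 (1->2 ok)
  t8 'y' -> {0,1}, take 0 (2->0 ok)
  t9 'y' -> {0,1}, take 0 (0->0 ok)
  t10 'x' -> {2}, take 2 (0->2 ok)
  t11 'y' -> {0,1}, take 1 (2->1 ok)
  t12 'x' -> {2}, take 2 (1->2 ok)
  t13 'y' -> {0,1}, take 1 (2->1 ok)
  t14 'x' -> {2}, take 2 (1->2 ok)
  t15 'y' -> {0,1}, take 0 (2->0 ok)
  t16 'y' -> {0,1}, take 0 (0->0 ok)

0,0,0,0,2,1,1,2,0,0,2,1,2,1,2,0,0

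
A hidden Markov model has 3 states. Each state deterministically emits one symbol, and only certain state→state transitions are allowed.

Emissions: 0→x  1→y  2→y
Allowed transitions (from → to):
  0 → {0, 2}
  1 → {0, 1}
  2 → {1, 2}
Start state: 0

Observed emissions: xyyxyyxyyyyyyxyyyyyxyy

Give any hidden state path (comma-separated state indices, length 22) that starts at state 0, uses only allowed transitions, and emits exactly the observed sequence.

  [0] x  {0}  => 0  start
  [1] y  {1,2}  => 2  0->2 ok
  [2] y  {1,2}  => 1  2->1 ok
  [3] x  {0}  => 0  1->0 ok
  [4] y  {1,2}  => 2  0->2 ok
  [5] y  {1,2}  => 1  2->1 ok
  [6] x  {0}  => 0  1->0 ok
  [7] y  {1,2}  => 2  0->2 ok
  [8] y  {1,2}  => 1  2->1 ok
  [9] y  {1,2}  => 1  1->1 ok
  [10] y  {1,2}  => 1  1->1 ok
  [11] y  {1,2}  => 1  1->1 ok
  [12] y  {1,2}  => 1  1->1 ok
  [13] x  {0}  => 0  1->0 ok
  [14] y  {1,2}  => 2  0->2 ok
  [15] y  {1,2}  => 2  2->2 ok
  [16] y  {1,2}  => 2  2->2 ok
  [17] y  {1,2}  => 2  2->2 ok
  [18] y  {1,2}  => 1  2->1 ok
  [19] x  {0}  => 0  1->0 ok
  [20] y  {1,2}  => 2  0->2 ok
  [21] y  {1,2}  => 2  2->2 ok

0,2,1,0,2,1,0,2,1,1,1,1,1,0,2,2,2,2,1,0,2,2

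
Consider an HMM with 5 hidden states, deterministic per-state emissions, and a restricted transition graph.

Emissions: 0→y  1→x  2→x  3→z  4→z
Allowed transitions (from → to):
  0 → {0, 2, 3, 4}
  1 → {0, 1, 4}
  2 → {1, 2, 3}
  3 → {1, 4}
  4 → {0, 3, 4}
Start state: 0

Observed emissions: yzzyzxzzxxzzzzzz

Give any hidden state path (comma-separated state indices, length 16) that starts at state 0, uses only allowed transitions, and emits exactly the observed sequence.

  pos 0: y in {0}, choose 0; start
  pos 1: z in {3,4}, choose 3; 0->3 ok
  pos 2: z in {3,4}, choose 4; 3->4 ok
  pos 3: y in {0}, choose 0; 4->0 ok
  pos 4: z in {3,4}, choose 3; 0->3 ok
  pos 5: x in {1,2}, choose 1; 3->1 ok
  pos 6: z in {3,4}, choose 4; 1->4 ok
  pos 7: z in {3,4}, choose 3; 4->3 ok
  pos 8: x in {1,2}, choose 1; 3->1 ok
  pos 9: x in {1,2}, choose 1; 1->1 ok
  pos 10: z in {3,4}, choose 4; 1->4 ok
  pos 11: z in {3,4}, choose 4; 4->4 ok
  pos 12: z in {3,4}, choose 4; 4->4 ok
  pos 13: z in {3,4}, choose 4; 4->4 ok
  pos 14: z in {3,4}, choose 4; 4->4 ok
  pos 15: z in {3,4}, choose 4; 4->4 ok

0,3,4,0,3,1,4,3,1,1,4,4,4,4,4,4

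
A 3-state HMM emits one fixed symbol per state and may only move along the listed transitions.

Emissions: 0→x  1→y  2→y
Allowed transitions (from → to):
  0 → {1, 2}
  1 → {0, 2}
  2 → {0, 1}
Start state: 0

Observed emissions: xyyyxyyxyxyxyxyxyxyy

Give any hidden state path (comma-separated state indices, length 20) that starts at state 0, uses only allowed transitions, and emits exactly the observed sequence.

  t0 'x' -> {0}, take 0 (start)
  t1 'y' -> {1,2}, take 1 (0->1 ok)
  t2 'y' -> {1,2}, take 2 (1->2 ok)
  t3 'y' -> {1,2}, take 1 (2->1 ok)
  t4 'x' -> {0}, take 0 (1->0 ok)
  t5 'y' -> {1,2}, take 1 (0->1 ok)
  t6 'y' -> {1,2}, take 2 (1->2 ok)
  t7 'x' -> {0}, take 0 (2->0 ok)
  t8 'y' -> {1,2}, take 1 (0->1 ok)
  t9 'x' -> {0}, take 0 (1->0 ok)
  t10 'y' -> {1,2}, take 1 (0->1 ok)
  t11 'x' -> {0}, take 0 (1->0 ok)
  t12 'y' -> {1,2}, take 2 (0->2 ok)
  t13 'x' -> {0}, take 0 (2->0 ok)
  t14 'y' -> {1,2}, take 2 (0->2 ok)
  t15 'x' -> {0}, take 0 (2->0 ok)
  t16 'y' -> {1,2}, take 2 (0->2 ok)
  t17 'x' -> {0}, take 0 (2->0 ok)
  t18 'y' -> {1,2}, take 2 (0->2 ok)
  t19 'y' -> {1,2}, take 1 (2->1 ok)

0,1,2,1,0,1,2,0,1,0,1,0,2,0,2,0,2,0,2,1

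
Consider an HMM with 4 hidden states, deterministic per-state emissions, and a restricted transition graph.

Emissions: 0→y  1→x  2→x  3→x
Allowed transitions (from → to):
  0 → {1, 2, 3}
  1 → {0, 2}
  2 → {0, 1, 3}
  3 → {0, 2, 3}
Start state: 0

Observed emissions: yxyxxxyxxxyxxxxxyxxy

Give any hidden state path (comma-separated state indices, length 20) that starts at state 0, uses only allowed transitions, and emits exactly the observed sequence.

  pos 0: y in {0}, choose 0; start
  pos 1: x in {1,2,3}, choose 2; 0->2 ok
  pos 2: y in {0}, choose 0; 2->0 ok
  pos 3: x in {1,2,3}, choose 1; 0->1 ok
  pos 4: x in {1,2,3}, choose 2; 1->2 ok
  pos 5: x in {1,2,3}, choose 1; 2->1 ok
  pos 6: y in {0}, choose 0; 1->0 ok
  pos 7: x in {1,2,3}, choose 1; 0->1 ok
  pos 8: x in {1,2,3}, choose 2; 1->2 ok
  pos 9: x in {1,2,3}, choose 1; 2->1 ok
  pos 10: y in {0}, choose 0; 1->0 ok
  pos 11: x in {1,2,3}, choose 3; 0->3 ok
  pos 12: x in {1,2,3}, choose 2; 3->2 ok
  pos 13: x in {1,2,3}, choose 1; 2->1 ok
  pos 14: x in {1,2,3}, choose 2; 1->2 ok
  pos 15: x in {1,2,3}, choose 1; 2->1 ok
  pos 16: y in {0}, choose 0; 1->0 ok
  pos 17: x in {1,2,3}, choose 3; 0->3 ok
  pos 18: x in {1,2,3}, choose 3; 3->3 ok
  pos 19: y in {0}, choose 0; 3->0 ok

0,2,0,1,2,1,0,1,2,1,0,3,2,1,2,1,0,3,3,0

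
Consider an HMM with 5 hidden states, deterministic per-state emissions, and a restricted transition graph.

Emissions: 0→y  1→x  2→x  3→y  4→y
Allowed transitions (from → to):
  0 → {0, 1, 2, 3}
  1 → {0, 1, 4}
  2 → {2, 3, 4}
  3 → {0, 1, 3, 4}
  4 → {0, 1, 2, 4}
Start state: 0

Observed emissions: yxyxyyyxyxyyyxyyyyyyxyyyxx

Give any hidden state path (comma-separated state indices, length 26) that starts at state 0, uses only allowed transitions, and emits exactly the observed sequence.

0,1,0,2,3,0,3,1,4,1,4,4,0,1,0,3,3,3,3,0,1,4,0,3,1,1

  t0 'y' -> {0,3,4}, take 0 (start)
  t1 'x' -> {1,2}, take 1 (0->1 ok)
  t2 'y' -> {0,3,4}, take 0 (1->0 ok)
  t3 'x' -> {1,2}, take 2 (0->2 ok)
  t4 'y' -> {0,3,4}, take 3 (2->3 ok)
  t5 'y' -> {0,3,4}, take 0 (3->0 ok)
  t6 'y' -> {0,3,4}, take 3 (0->3 ok)
  t7 'x' -> {1,2}, take 1 (3->1 ok)
  t8 'y' -> {0,3,4}, take 4 (1->4 ok)
  t9 'x' -> {1,2}, take 1 (4->1 ok)
  t10 'y' -> {0,3,4}, take 4 (1->4 ok)
  t11 'y' -> {0,3,4}, take 4 (4->4 ok)
  t12 'y' -> {0,3,4}, take 0 (4->0 ok)
  t13 'x' -> {1,2}, take 1 (0->1 ok)
  t14 'y' -> {0,3,4}, take 0 (1->0 ok)
  t15 'y' -> {0,3,4}, take 3 (0->3 ok)
  t16 'y' -> {0,3,4}, take 3 (3->3 ok)
  t17 'y' -> {0,3,4}, take 3 (3->3 ok)
  t18 'y' -> {0,3,4}, take 3 (3->3 ok)
  t19 'y' -> {0,3,4}, take 0 (3->0 ok)
  t20 'x' -> {1,2}, take 1 (0->1 ok)
  t21 'y' -> {0,3,4}, take 4 (1->4 ok)
  t22 'y' -> {0,3,4}, take 0 (4->0 ok)
  t23 'y' -> {0,3,4}, take 3 (0->3 ok)
  t24 'x' -> {1,2}, take 1 (3->1 ok)
  t25 'x' -> {1,2}, take 1 (1->1 ok)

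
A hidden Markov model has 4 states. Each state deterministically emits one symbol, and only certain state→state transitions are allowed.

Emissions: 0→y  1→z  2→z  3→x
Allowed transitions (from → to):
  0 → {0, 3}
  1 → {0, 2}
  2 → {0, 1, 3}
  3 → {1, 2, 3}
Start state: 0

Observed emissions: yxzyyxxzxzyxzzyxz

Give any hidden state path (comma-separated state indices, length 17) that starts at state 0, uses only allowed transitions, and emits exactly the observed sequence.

0,3,1,0,0,3,3,2,3,1,0,3,1,2,0,3,1

  0: obs=y cand={0} pick 0 [start]
  1: obs=x cand={3} pick 3 [0->3 ok]
  2: obs=z cand={1,2} pick 1 [3->1 ok]
  3: obs=y cand={0} pick 0 [1->0 ok]
  4: obs=y cand={0} pick 0 [0->0 ok]
  5: obs=x cand={3} pick 3 [0->3 ok]
  6: obs=x cand={3} pick 3 [3->3 ok]
  7: obs=z cand={1,2} pick 2 [3->2 ok]
  8: obs=x cand={3} pick 3 [2->3 ok]
  9: obs=z cand={1,2} pick 1 [3->1 ok]
  10: obs=y cand={0} pick 0 [1->0 ok]
  11: obs=x cand={3} pick 3 [0->3 ok]
  12: obs=z cand={1,2} pick 1 [3->1 ok]
  13: obs=z cand={1,2} pick 2 [1->2 ok]
  14: obs=y cand={0} pick 0 [2->0 ok]
  15: obs=x cand={3} pick 3 [0->3 ok]
  16: obs=z cand={1,2} pick 1 [3->1 ok]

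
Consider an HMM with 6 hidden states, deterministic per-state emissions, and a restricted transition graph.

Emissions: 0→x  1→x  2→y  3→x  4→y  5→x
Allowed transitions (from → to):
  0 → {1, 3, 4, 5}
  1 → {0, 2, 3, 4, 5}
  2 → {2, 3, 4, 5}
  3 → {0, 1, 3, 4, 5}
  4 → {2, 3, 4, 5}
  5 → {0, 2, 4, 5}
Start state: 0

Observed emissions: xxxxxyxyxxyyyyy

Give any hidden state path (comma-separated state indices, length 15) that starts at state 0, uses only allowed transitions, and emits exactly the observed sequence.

0,3,3,3,1,2,3,4,5,5,4,4,2,4,2

  [0] x  {0,1,3,5}  => 0  start
  [1] x  {0,1,3,5}  => 3  0->3 ok
  [2] x  {0,1,3,5}  => 3  3->3 ok
  [3] x  {0,1,3,5}  => 3  3->3 ok
  [4] x  {0,1,3,5}  => 1  3->1 ok
  [5] y  {2,4}  => 2  1->2 ok
  [6] x  {0,1,3,5}  => 3  2->3 ok
  [7] y  {2,4}  => 4  3->4 ok
  [8] x  {0,1,3,5}  => 5  4->5 ok
  [9] x  {0,1,3,5}  => 5  5->5 ok
  [10] y  {2,4}  => 4  5->4 ok
  [11] y  {2,4}  => 4  4->4 ok
  [12] y  {2,4}  => 2  4->2 ok
  [13] y  {2,4}  => 4  2->4 ok
  [14] y  {2,4}  => 2  4->2 ok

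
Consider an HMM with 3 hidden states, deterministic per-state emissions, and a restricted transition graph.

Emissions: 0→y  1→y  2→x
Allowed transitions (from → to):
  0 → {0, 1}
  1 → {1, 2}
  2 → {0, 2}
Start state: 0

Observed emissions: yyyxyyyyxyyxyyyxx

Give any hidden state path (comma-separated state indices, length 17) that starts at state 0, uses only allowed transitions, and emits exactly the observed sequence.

  t0 'y' -> {0,1}, take 0 (start)
  t1 'y' -> {0,1}, take 0 (0->0 ok)
  t2 'y' -> {0,1}, take 1 (0->1 ok)
  t3 'x' -> {2}, take 2 (1->2 ok)
  t4 'y' -> {0,1}, take 0 (2->0 ok)
  t5 'y' -> {0,1}, take 0 (0->0 ok)
  t6 'y' -> {0,1}, take 0 (0->0 ok)
  t7 'y' -> {0,1}, take 1 (0->1 ok)
  t8 'x' -> {2}, take 2 (1->2 ok)
  t9 'y' -> {0,1}, take 0 (2->0 ok)
  t10 'y' -> {0,1}, take 1 (0->1 ok)
  t11 'x' -> {2}, take 2 (1->2 ok)
  t12 'y' -> {0,1}, take 0 (2->0 ok)
  t13 'y' -> {0,1}, take 1 (0->1 ok)
  t14 'y' -> {0,1}, take 1 (1->1 ok)
  t15 'x' -> {2}, take 2 (1->2 ok)
  t16 'x' -> {2}, take 2 (2->2 ok)

0,0,1,2,0,0,0,1,2,0,1,2,0,1,1,2,2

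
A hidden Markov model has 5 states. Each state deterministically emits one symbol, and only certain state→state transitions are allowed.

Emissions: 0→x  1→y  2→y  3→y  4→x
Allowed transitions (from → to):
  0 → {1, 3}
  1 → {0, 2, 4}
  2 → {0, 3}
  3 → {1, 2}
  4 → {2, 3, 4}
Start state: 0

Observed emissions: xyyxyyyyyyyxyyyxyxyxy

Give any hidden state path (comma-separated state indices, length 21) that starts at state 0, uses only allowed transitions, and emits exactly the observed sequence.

0,3,2,0,3,1,2,3,2,3,2,0,3,1,2,0,1,4,2,0,3

  pos 0: x in {0,4}, choose 0; start
  pos 1: y in {1,2,3}, choose 3; 0->3 ok
  pos 2: y in {1,2,3}, choose 2; 3->2 ok
  pos 3: x in {0,4}, choose 0; 2->0 ok
  pos 4: y in {1,2,3}, choose 3; 0->3 ok
  pos 5: y in {1,2,3}, choose 1; 3->1 ok
  pos 6: y in {1,2,3}, choose 2; 1->2 ok
  pos 7: y in {1,2,3}, choose 3; 2->3 ok
  pos 8: y in {1,2,3}, choose 2; 3->2 ok
  pos 9: y in {1,2,3}, choose 3; 2->3 ok
  pos 10: y in {1,2,3}, choose 2; 3->2 ok
  pos 11: x in {0,4}, choose 0; 2->0 ok
  pos 12: y in {1,2,3}, choose 3; 0->3 ok
  pos 13: y in {1,2,3}, choose 1; 3->1 ok
  pos 14: y in {1,2,3}, choose 2; 1->2 ok
  pos 15: x in {0,4}, choose 0; 2->0 ok
  pos 16: y in {1,2,3}, choose 1; 0->1 ok
  pos 17: x in {0,4}, choose 4; 1->4 ok
  pos 18: y in {1,2,3}, choose 2; 4->2 ok
  pos 19: x in {0,4}, choose 0; 2->0 ok
  pos 20: y in {1,2,3}, choose 3; 0->3 ok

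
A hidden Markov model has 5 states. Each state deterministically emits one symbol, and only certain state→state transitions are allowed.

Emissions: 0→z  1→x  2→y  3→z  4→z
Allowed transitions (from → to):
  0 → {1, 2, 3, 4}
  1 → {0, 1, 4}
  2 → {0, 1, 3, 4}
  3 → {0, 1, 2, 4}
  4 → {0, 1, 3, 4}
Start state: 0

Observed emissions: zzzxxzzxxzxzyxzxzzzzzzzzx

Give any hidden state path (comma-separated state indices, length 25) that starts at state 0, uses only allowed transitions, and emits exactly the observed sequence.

  0: obs=z cand={0,3,4} pick 0 [start]
  1: obs=z cand={0,3,4} pick 3 [0->3 ok]
  2: obs=z cand={0,3,4} pick 0 [3->0 ok]
  3: obs=x cand={1} pick 1 [0->1 ok]
  4: obs=x cand={1} pick 1 [1->1 ok]
  5: obs=z cand={0,3,4} pick 0 [1->0 ok]
  6: obs=z cand={0,3,4} pick 4 [0->4 ok]
  7: obs=x cand={1} pick 1 [4->1 ok]
  8: obs=x cand={1} pick 1 [1->1 ok]
  9: obs=z cand={0,3,4} pick 0 [1->0 ok]
  10: obs=x cand={1} pick 1 [0->1 ok]
  11: obs=z cand={0,3,4} pick 0 [1->0 ok]
  12: obs=y cand={2} pick 2 [0->2 ok]
  13: obs=x cand={1} pick 1 [2->1 ok]
  14: obs=z cand={0,3,4} pick 4 [1->4 ok]
  15: obs=x cand={1} pick 1 [4->1 ok]
  16: obs=z cand={0,3,4} pick 0 [1->0 ok]
  17: obs=z cand={0,3,4} pick 4 [0->4 ok]
  18: obs=z cand={0,3,4} pick 3 [4->3 ok]
  19: obs=z cand={0,3,4} pick 0 [3->0 ok]
  20: obs=z cand={0,3,4} pick 3 [0->3 ok]
  21: obs=z cand={0,3,4} pick 0 [3->0 ok]
  22: obs=z cand={0,3,4} pick 4 [0->4 ok]
  23: obs=z cand={0,3,4} pick 3 [4->3 ok]
  24: obs=x cand={1} pick 1 [3->1 ok]

0,3,0,1,1,0,4,1,1,0,1,0,2,1,4,1,0,4,3,0,3,0,4,3,1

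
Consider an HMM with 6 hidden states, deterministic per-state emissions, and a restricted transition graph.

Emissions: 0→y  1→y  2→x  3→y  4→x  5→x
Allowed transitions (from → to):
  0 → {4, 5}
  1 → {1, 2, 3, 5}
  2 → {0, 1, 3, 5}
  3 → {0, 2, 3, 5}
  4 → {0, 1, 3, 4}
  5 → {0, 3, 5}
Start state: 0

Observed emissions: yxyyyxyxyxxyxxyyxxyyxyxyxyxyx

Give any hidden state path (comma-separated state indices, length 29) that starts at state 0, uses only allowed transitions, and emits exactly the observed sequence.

  pos 0: y in {0,1,3}, choose 0; start
  pos 1: x in {2,4,5}, choose 4; 0->4 ok
  pos 2: y in {0,1,3}, choose 3; 4->3 ok
  pos 3: y in {0,1,3}, choose 3; 3->3 ok
  pos 4: y in {0,1,3}, choose 0; 3->0 ok
  pos 5: x in {2,4,5}, choose 4; 0->4 ok
  pos 6: y in {0,1,3}, choose 3; 4->3 ok
  pos 7: x in {2,4,5}, choose 5; 3->5 ok
  pos 8: y in {0,1,3}, choose 0; 5->0 ok
  pos 9: x in {2,4,5}, choose 4; 0->4 ok
  pos 10: x in {2,4,5}, choose 4; 4->4 ok
  pos 11: y in {0,1,3}, choose 0; 4->0 ok
  pos 12: x in {2,4,5}, choose 4; 0->4 ok
  pos 13: x in {2,4,5}, choose 4; 4->4 ok
  pos 14: y in {0,1,3}, choose 3; 4->3 ok
  pos 15: y in {0,1,3}, choose 0; 3->0 ok
  pos 16: x in {2,4,5}, choose 5; 0->5 ok
  pos 17: x in {2,4,5}, choose 5; 5->5 ok
  pos 18: y in {0,1,3}, choose 3; 5->3 ok
  pos 19: y in {0,1,3}, choose 0; 3->0 ok
  pos 20: x in {2,4,5}, choose 4; 0->4 ok
  pos 21: y in {0,1,3}, choose 1; 4->1 ok
  pos 22: x in {2,4,5}, choose 5; 1->5 ok
  pos 23: y in {0,1,3}, choose 3; 5->3 ok
  pos 24: x in {2,4,5}, choose 5; 3->5 ok
  pos 25: y in {0,1,3}, choose 0; 5->0 ok
  pos 26: x in {2,4,5}, choose 4; 0->4 ok
  pos 27: y in {0,1,3}, choose 1; 4->1 ok
  pos 28: x in {2,4,5}, choose 5; 1->5 ok

0,4,3,3,0,4,3,5,0,4,4,0,4,4,3,0,5,5,3,0,4,1,5,3,5,0,4,1,5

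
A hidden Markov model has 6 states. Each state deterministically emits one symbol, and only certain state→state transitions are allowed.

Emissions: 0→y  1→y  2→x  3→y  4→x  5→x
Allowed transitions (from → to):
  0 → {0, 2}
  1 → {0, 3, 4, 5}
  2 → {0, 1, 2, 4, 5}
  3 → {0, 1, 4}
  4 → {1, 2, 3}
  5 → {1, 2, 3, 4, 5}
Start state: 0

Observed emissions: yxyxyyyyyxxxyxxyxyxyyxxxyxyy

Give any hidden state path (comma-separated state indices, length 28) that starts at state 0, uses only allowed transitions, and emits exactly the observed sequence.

0,2,0,2,1,0,0,0,0,2,2,4,1,4,2,1,4,3,4,3,1,4,2,4,1,4,3,0

  t0 'y' -> {0,1,3}, take 0 (start)
  t1 'x' -> {2,4,5}, take 2 (0->2 ok)
  t2 'y' -> {0,1,3}, take 0 (2->0 ok)
  t3 'x' -> {2,4,5}, take 2 (0->2 ok)
  t4 'y' -> {0,1,3}, take 1 (2->1 ok)
  t5 'y' -> {0,1,3}, take 0 (1->0 ok)
  t6 'y' -> {0,1,3}, take 0 (0->0 ok)
  t7 'y' -> {0,1,3}, take 0 (0->0 ok)
  t8 'y' -> {0,1,3}, take 0 (0->0 ok)
  t9 'x' -> {2,4,5}, take 2 (0->2 ok)
  t10 'x' -> {2,4,5}, take 2 (2->2 ok)
  t11 'x' -> {2,4,5}, take 4 (2->4 ok)
  t12 'y' -> {0,1,3}, take 1 (4->1 ok)
  t13 'x' -> {2,4,5}, take 4 (1->4 ok)
  t14 'x' -> {2,4,5}, take 2 (4->2 ok)
  t15 'y' -> {0,1,3}, take 1 (2->1 ok)
  t16 'x' -> {2,4,5}, take 4 (1->4 ok)
  t17 'y' -> {0,1,3}, take 3 (4->3 ok)
  t18 'x' -> {2,4,5}, take 4 (3->4 ok)
  t19 'y' -> {0,1,3}, take 3 (4->3 ok)
  t20 'y' -> {0,1,3}, take 1 (3->1 ok)
  t21 'x' -> {2,4,5}, take 4 (1->4 ok)
  t22 'x' -> {2,4,5}, take 2 (4->2 ok)
  t23 'x' -> {2,4,5}, take 4 (2->4 ok)
  t24 'y' -> {0,1,3}, take 1 (4->1 ok)
  t25 'x' -> {2,4,5}, take 4 (1->4 ok)
  t26 'y' -> {0,1,3}, take 3 (4->3 ok)
  t27 'y' -> {0,1,3}, take 0 (3->0 ok)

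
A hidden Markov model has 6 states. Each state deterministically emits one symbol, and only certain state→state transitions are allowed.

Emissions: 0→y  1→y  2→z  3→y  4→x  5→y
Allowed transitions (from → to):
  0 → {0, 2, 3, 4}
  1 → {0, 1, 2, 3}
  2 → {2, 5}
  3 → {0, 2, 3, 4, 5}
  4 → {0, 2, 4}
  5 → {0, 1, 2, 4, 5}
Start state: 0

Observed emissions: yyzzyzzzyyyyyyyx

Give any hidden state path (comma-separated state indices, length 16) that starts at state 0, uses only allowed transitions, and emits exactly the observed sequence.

0,0,2,2,5,2,2,2,5,5,1,1,3,3,3,4

  0: obs=y cand={0,1,3,5} pick 0 [start]
  1: obs=y cand={0,1,3,5} pick 0 [0->0 ok]
  2: obs=z cand={2} pick 2 [0->2 ok]
  3: obs=z cand={2} pick 2 [2->2 ok]
  4: obs=y cand={0,1,3,5} pick 5 [2->5 ok]
  5: obs=z cand={2} pick 2 [5->2 ok]
  6: obs=z cand={2} pick 2 [2->2 ok]
  7: obs=z cand={2} pick 2 [2->2 ok]
  8: obs=y cand={0,1,3,5} pick 5 [2->5 ok]
  9: obs=y cand={0,1,3,5} pick 5 [5->5 ok]
  10: obs=y cand={0,1,3,5} pick 1 [5->1 ok]
  11: obs=y cand={0,1,3,5} pick 1 [1->1 ok]
  12: obs=y cand={0,1,3,5} pick 3 [1->3 ok]
  13: obs=y cand={0,1,3,5} pick 3 [3->3 ok]
  14: obs=y cand={0,1,3,5} pick 3 [3->3 ok]
  15: obs=x cand={4} pick 4 [3->4 ok]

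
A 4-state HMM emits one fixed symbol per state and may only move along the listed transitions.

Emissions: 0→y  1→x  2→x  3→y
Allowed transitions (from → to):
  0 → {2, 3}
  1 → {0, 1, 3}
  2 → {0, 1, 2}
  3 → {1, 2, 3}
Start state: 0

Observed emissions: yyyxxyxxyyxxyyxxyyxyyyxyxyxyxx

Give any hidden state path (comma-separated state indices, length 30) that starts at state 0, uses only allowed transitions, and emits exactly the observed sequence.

  [0] y  {0,3}  => 0  start
  [1] y  {0,3}  => 3  0->3 ok
  [2] y  {0,3}  => 3  3->3 ok
  [3] x  {1,2}  => 2  3->2 ok
  [4] x  {1,2}  => 1  2->1 ok
  [5] y  {0,3}  => 3  1->3 ok
  [6] x  {1,2}  => 1  3->1 ok
  [7] x  {1,2}  => 1  1->1 ok
  [8] y  {0,3}  => 0  1->0 ok
  [9] y  {0,3}  => 3  0->3 ok
  [10] x  {1,2}  => 1  3->1 ok
  [11] x  {1,2}  => 1  1->1 ok
  [12] y  {0,3}  => 0  1->0 ok
  [13] y  {0,3}  => 3  0->3 ok
  [14] x  {1,2}  => 1  3->1 ok
  [15] x  {1,2}  => 1  1->1 ok
  [16] y  {0,3}  => 3  1->3 ok
  [17] y  {0,3}  => 3  3->3 ok
  [18] x  {1,2}  => 1  3->1 ok
  [19] y  {0,3}  => 0  1->0 ok
  [20] y  {0,3}  => 3  0->3 ok
  [21] y  {0,3}  => 3  3->3 ok
  [22] x  {1,2}  => 2  3->2 ok
  [23] y  {0,3}  => 0  2->0 ok
  [24] x  {1,2}  => 2  0->2 ok
  [25] y  {0,3}  => 0  2->0 ok
  [26] x  {1,2}  => 2  0->2 ok
  [27] y  {0,3}  => 0  2->0 ok
  [28] x  {1,2}  => 2  0->2 ok
  [29] x  {1,2}  => 2  2->2 ok

0,3,3,2,1,3,1,1,0,3,1,1,0,3,1,1,3,3,1,0,3,3,2,0,2,0,2,0,2,2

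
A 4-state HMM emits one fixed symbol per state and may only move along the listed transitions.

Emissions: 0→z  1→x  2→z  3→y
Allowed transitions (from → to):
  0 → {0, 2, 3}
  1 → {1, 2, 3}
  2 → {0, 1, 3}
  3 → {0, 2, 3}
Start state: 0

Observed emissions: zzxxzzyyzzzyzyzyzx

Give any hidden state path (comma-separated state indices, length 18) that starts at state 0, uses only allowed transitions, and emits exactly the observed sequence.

0,2,1,1,2,0,3,3,0,0,2,3,2,3,2,3,2,1

  pos 0: z in {0,2}, choose 0; start
  pos 1: z in {0,2}, choose 2; 0->2 ok
  pos 2: x in {1}, choose 1; 2->1 ok
  pos 3: x in {1}, choose 1; 1->1 ok
  pos 4: z in {0,2}, choose 2; 1->2 ok
  pos 5: z in {0,2}, choose 0; 2->0 ok
  pos 6: y in {3}, choose 3; 0->3 ok
  pos 7: y in {3}, choose 3; 3->3 ok
  pos 8: z in {0,2}, choose 0; 3->0 ok
  pos 9: z in {0,2}, choose 0; 0->0 ok
  pos 10: z in {0,2}, choose 2; 0->2 ok
  pos 11: y in {3}, choose 3; 2->3 ok
  pos 12: z in {0,2}, choose 2; 3->2 ok
  pos 13: y in {3}, choose 3; 2->3 ok
  pos 14: z in {0,2}, choose 2; 3->2 ok
  pos 15: y in {3}, choose 3; 2->3 ok
  pos 16: z in {0,2}, choose 2; 3->2 ok
  pos 17: x in {1}, choose 1; 2->1 ok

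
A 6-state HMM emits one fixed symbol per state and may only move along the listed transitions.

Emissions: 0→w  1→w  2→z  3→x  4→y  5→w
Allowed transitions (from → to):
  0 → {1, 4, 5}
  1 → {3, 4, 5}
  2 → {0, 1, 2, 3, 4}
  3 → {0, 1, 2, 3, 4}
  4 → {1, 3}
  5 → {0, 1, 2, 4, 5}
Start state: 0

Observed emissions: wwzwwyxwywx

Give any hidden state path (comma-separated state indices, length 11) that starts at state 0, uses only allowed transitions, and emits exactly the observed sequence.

  0: obs=w cand={0,1,5} pick 0 [start]
  1: obs=w cand={0,1,5} pick 5 [0->5 ok]
  2: obs=z cand={2} pick 2 [5->2 ok]
  3: obs=w cand={0,1,5} pick 1 [2->1 ok]
  4: obs=w cand={0,1,5} pick 5 [1->5 ok]
  5: obs=y cand={4} pick 4 [5->4 ok]
  6: obs=x cand={3} pick 3 [4->3 ok]
  7: obs=w cand={0,1,5} pick 0 [3->0 ok]
  8: obs=y cand={4} pick 4 [0->4 ok]
  9: obs=w cand={0,1,5} pick 1 [4->1 ok]
  10: obs=x cand={3} pick 3 [1->3 ok]

0,5,2,1,5,4,3,0,4,1,3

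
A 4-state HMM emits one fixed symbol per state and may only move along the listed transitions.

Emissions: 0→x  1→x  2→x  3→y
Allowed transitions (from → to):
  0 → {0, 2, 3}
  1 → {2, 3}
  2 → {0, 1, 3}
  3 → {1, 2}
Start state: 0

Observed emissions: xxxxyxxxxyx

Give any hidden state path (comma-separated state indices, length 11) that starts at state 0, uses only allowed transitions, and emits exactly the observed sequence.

  t0 'x' -> {0,1,2}, take 0 (start)
  t1 'x' -> {0,1,2}, take 0 (0->0 ok)
  t2 'x' -> {0,1,2}, take 2 (0->2 ok)
  t3 'x' -> {0,1,2}, take 1 (2->1 ok)
  t4 'y' -> {3}, take 3 (1->3 ok)
  t5 'x' -> {0,1,2}, take 2 (3->2 ok)
  t6 'x' -> {0,1,2}, take 1 (2->1 ok)
  t7 'x' -> {0,1,2}, take 2 (1->2 ok)
  t8 'x' -> {0,1,2}, take 0 (2->0 ok)
  t9 'y' -> {3}, take 3 (0->3 ok)
  t10 'x' -> {0,1,2}, take 2 (3->2 ok)

0,0,2,1,3,2,1,2,0,3,2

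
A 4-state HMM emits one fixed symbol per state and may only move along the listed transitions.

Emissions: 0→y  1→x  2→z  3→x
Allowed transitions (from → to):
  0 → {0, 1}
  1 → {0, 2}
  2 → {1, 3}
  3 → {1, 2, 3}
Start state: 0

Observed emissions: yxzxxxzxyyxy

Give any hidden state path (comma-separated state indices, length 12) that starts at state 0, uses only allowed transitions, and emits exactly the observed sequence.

0,1,2,3,3,1,2,1,0,0,1,0

  [0] y  {0}  => 0  start
  [1] x  {1,3}  => 1  0->1 ok
  [2] z  {2}  => 2  1->2 ok
  [3] x  {1,3}  => 3  2->3 ok
  [4] x  {1,3}  => 3  3->3 ok
  [5] x  {1,3}  => 1  3->1 ok
  [6] z  {2}  => 2  1->2 ok
  [7] x  {1,3}  => 1  2->1 ok
  [8] y  {0}  => 0  1->0 ok
  [9] y  {0}  => 0  0->0 ok
  [10] x  {1,3}  => 1  0->1 ok
  [11] y  {0}  => 0  1->0 ok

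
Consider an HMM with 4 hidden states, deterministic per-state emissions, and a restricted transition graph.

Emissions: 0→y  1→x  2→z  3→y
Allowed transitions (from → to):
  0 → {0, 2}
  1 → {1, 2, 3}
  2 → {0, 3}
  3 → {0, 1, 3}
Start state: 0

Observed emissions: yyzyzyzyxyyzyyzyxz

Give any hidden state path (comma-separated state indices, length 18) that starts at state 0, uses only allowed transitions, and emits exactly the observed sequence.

  pos 0: y in {0,3}, choose 0; start
  pos 1: y in {0,3}, choose 0; 0->0 ok
  pos 2: z in {2}, choose 2; 0->2 ok
  pos 3: y in {0,3}, choose 0; 2->0 ok
  pos 4: z in {2}, choose 2; 0->2 ok
  pos 5: y in {0,3}, choose 0; 2->0 ok
  pos 6: z in {2}, choose 2; 0->2 ok
  pos 7: y in {0,3}, choose 3; 2->3 ok
  pos 8: x in {1}, choose 1; 3->1 ok
  pos 9: y in {0,3}, choose 3; 1->3 ok
  pos 10: y in {0,3}, choose 0; 3->0 ok
  pos 11: z in {2}, choose 2; 0->2 ok
  pos 12: y in {0,3}, choose 3; 2->3 ok
  pos 13: y in {0,3}, choose 0; 3->0 ok
  pos 14: z in {2}, choose 2; 0->2 ok
  pos 15: y in {0,3}, choose 3; 2->3 ok
  pos 16: x in {1}, choose 1; 3->1 ok
  pos 17: z in {2}, choose 2; 1->2 ok

0,0,2,0,2,0,2,3,1,3,0,2,3,0,2,3,1,2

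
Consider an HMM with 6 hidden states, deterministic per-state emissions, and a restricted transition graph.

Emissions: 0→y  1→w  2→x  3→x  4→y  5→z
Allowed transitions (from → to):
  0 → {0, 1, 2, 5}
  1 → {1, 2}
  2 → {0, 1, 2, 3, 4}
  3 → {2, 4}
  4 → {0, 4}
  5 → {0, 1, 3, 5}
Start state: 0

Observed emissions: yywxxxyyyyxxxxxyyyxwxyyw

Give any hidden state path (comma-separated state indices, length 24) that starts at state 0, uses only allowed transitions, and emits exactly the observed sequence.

  [0] y  {0,4}  => 0  start
  [1] y  {0,4}  => 0  0->0 ok
  [2] w  {1}  => 1  0->1 ok
  [3] x  {2,3}  => 2  1->2 ok
  [4] x  {2,3}  => 3  2->3 ok
  [5] x  {2,3}  => 2  3->2 ok
  [6] y  {0,4}  => 4  2->4 ok
  [7] y  {0,4}  => 4  4->4 ok
  [8] y  {0,4}  => 4  4->4 ok
  [9] y  {0,4}  => 0  4->0 ok
  [10] x  {2,3}  => 2  0->2 ok
  [11] x  {2,3}  => 3  2->3 ok
  [12] x  {2,3}  => 2  3->2 ok
  [13] x  {2,3}  => 2  2->2 ok
  [14] x  {2,3}  => 2  2->2 ok
  [15] y  {0,4}  => 4  2->4 ok
  [16] y  {0,4}  => 0  4->0 ok
  [17] y  {0,4}  => 0  0->0 ok
  [18] x  {2,3}  => 2  0->2 ok
  [19] w  {1}  => 1  2->1 ok
  [20] x  {2,3}  => 2  1->2 ok
  [21] y  {0,4}  => 4  2->4 ok
  [22] y  {0,4}  => 0  4->0 ok
  [23] w  {1}  => 1  0->1 ok

0,0,1,2,3,2,4,4,4,0,2,3,2,2,2,4,0,0,2,1,2,4,0,1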